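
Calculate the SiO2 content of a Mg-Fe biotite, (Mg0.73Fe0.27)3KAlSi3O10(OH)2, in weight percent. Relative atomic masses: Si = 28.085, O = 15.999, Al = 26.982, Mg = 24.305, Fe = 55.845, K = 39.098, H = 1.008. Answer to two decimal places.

M((Mg0.73Fe0.27)3KAlSi3O10(OH)2) = 442.801 g/mol; M(SiO2) = 60.083 g/mol.
Moles SiO2 per formula unit = 3 Si ÷ 1 = 3.0000.
SiO2 fraction = (3.0000 × 60.083) / 442.801 = 180.249/442.801 = 0.4071.

40.71 wt%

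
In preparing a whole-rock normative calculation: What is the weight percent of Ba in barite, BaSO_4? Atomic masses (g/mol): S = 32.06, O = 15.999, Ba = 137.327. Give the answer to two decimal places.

58.84 weight percent

Molar mass of BaSO_4: 1×137.327 + 1×32.06 + 4×15.999 = 233.383 g/mol.
Mass of Ba per formula unit: 1 × 137.327 = 137.327 g.
Weight fraction Ba = 137.327 / 233.383 = 0.5884.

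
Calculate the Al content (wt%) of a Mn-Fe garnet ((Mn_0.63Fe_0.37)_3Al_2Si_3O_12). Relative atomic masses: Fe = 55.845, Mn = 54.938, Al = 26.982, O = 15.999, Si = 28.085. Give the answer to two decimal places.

10.88 wt%

Molar mass of (Mn_0.63Fe_0.37)_3Al_2Si_3O_12: 1.89·54.938 + 1.11·55.845 + 2·26.982 + 3·28.085 + 12·15.999 = 496.028 g/mol.
Mass of Al per formula unit: 2 × 26.982 = 53.964 g.
Weight fraction Al = 53.964 / 496.028 = 0.1088.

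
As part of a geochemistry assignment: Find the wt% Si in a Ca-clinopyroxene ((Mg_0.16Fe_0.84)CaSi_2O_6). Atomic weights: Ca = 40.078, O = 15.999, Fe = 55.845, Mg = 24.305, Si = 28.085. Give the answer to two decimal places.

23.11 mass %

Molar mass of (Mg_0.16Fe_0.84)CaSi_2O_6: 0.16·24.305 + 0.84·55.845 + 1·40.078 + 2·28.085 + 6·15.999 = 243.041 g/mol.
Mass of Si per formula unit: 2 × 28.085 = 56.170 g.
Weight fraction Si = 56.170 / 243.041 = 0.2311.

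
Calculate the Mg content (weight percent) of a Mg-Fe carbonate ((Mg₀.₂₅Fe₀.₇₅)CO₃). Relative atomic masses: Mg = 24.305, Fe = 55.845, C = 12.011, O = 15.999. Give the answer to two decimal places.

Molar mass of (Mg₀.₂₅Fe₀.₇₅)CO₃: 0.25*24.305 + 0.75*55.845 + 1*12.011 + 3*15.999 = 107.968 g/mol.
Mass of Mg per formula unit: 0.25 × 24.305 = 6.076 g.
Weight fraction Mg = 6.076 / 107.968 = 0.0563.

5.63 weight percent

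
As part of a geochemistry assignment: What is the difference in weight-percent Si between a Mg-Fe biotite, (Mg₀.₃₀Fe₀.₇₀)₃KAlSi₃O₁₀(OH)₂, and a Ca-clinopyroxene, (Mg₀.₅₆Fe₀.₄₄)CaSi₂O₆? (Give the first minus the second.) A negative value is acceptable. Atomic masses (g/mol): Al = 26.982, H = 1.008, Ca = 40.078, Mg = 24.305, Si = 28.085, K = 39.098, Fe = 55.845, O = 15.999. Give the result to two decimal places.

-6.95 percentage points

M((Mg₀.₃₀Fe₀.₇₀)₃KAlSi₃O₁₀(OH)₂) = 483.488 g/mol, so wt% Si = 84.255/483.488 × 100 = 17.43%.
M((Mg₀.₅₆Fe₀.₄₄)CaSi₂O₆) = 230.425 g/mol, so wt% Si = 56.170/230.425 × 100 = 24.38%.
17.43 − 24.38 = -6.95 pp.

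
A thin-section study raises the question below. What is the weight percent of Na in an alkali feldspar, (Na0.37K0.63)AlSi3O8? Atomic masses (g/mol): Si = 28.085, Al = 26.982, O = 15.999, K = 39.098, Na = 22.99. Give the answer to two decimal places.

Formula mass = 0.37·22.99 + 0.63·39.098 + 1·26.982 + 3·28.085 + 8·15.999 = 272.367 g/mol, of which 8.506 g is Na.
So Na makes up 8.506/272.367 = 0.0312 of the mass, i.e. 3.12%.

3.12 weight percent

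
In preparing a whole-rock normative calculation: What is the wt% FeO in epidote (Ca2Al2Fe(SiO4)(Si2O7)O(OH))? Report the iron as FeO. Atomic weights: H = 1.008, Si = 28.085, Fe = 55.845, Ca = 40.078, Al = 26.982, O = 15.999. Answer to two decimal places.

Molar mass of Ca2Al2Fe(SiO4)(Si2O7)O(OH) = 2*40.078 + 2*26.982 + 1*55.845 + 3*28.085 + 13*15.999 + 1*1.008 = 483.215 g/mol.
Each formula unit contains 1 Fe, equivalent to 1/1 = 1.0000 mol FeO.
M(FeO) = 1×55.845 + 1×15.999 = 71.844 g/mol.
Mass of FeO per formula unit = 1.0000 × 71.844 = 71.844 g.
FeO wt% = 71.844 / 483.215 × 100 = 14.87%.

14.87 wt%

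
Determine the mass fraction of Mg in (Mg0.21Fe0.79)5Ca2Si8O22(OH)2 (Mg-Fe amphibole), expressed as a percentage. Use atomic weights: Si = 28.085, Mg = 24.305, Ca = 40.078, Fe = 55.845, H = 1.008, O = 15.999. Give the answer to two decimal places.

2.72 wt%

M((Mg0.21Fe0.79)5Ca2Si8O22(OH)2) = 936.936 g/mol.
Mg contributes 1.05 × 24.305 = 25.520 g per mole.
25.520/936.936 = 0.0272 → 2.72%.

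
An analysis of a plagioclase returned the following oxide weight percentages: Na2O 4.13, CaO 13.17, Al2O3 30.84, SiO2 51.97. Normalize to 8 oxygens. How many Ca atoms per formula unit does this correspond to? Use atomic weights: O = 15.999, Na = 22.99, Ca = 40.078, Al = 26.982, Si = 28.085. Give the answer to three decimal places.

4.13 wt% Na2O ÷ 61.979 g/mol = 0.06664 mol, giving 0.13328 Na and 0.06664 O.
13.17 wt% CaO ÷ 56.077 g/mol = 0.23486 mol, giving 0.23486 Ca and 0.23486 O.
30.84 wt% Al2O3 ÷ 101.961 g/mol = 0.30247 mol, giving 0.60494 Al and 0.90741 O.
51.97 wt% SiO2 ÷ 60.083 g/mol = 0.86497 mol, giving 0.86497 Si and 1.72994 O.
Oxygen sums to 2.93885; scaling by 8/2.93885 = 2.72215 puts the formula on 8 O.
Ca: 0.23486 × 2.72215 = 0.639 atoms per formula unit.

0.639 Ca apfu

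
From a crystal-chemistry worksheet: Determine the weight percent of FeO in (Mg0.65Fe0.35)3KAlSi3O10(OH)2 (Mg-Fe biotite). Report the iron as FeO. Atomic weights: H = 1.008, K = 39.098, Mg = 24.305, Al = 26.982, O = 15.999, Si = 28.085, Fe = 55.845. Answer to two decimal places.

Molar mass of (Mg0.65Fe0.35)3KAlSi3O10(OH)2 = 1.95*24.305 + 1.05*55.845 + 1*39.098 + 1*26.982 + 3*28.085 + 12*15.999 + 2*1.008 = 450.371 g/mol.
Each formula unit contains 1.05 Fe, equivalent to 1.05/1 = 1.0500 mol FeO.
M(FeO) = 1×55.845 + 1×15.999 = 71.844 g/mol.
Mass of FeO per formula unit = 1.0500 × 71.844 = 75.436 g.
FeO wt% = 75.436 / 450.371 × 100 = 16.75%.

16.75 wt%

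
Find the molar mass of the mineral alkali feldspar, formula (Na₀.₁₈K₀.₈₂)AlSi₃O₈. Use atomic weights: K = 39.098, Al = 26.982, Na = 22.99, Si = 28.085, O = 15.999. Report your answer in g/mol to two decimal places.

The formula mass is the sum 0.18(22.99) + 0.82(39.098) + 1(26.982) + 3(28.085) + 8(15.999).

275.43 g/mol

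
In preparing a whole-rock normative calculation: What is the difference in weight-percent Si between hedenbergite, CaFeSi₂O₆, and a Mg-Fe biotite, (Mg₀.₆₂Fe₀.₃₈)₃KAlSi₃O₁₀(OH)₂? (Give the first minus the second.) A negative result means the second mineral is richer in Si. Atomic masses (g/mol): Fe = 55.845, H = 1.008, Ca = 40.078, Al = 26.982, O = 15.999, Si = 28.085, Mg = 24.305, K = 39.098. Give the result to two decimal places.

Si in CaFeSi₂O₆: molar mass 248.087 g/mol; 2×28.085 = 56.170 g → 22.64 wt%.
Si in (Mg₀.₆₂Fe₀.₃₈)₃KAlSi₃O₁₀(OH)₂: molar mass 453.210 g/mol; 3×28.085 = 84.255 g → 18.59 wt%.
Difference = 22.64 − 18.59 = 4.05 percentage points.

4.05 percentage points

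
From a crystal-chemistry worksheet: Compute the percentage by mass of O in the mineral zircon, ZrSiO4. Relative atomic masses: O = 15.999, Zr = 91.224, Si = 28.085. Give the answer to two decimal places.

34.91 weight percent

Molar mass of ZrSiO4: 1*91.224 + 1*28.085 + 4*15.999 = 183.305 g/mol.
Mass of O per formula unit: 4 × 15.999 = 63.996 g.
Weight fraction O = 63.996 / 183.305 = 0.3491.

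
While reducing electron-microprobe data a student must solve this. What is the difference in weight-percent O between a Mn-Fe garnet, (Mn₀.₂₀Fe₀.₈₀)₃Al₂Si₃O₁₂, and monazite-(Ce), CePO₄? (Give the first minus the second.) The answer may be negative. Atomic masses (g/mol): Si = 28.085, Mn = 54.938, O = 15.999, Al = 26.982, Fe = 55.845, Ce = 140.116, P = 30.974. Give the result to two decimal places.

M((Mn₀.₂₀Fe₀.₈₀)₃Al₂Si₃O₁₂) = 497.198 g/mol, so wt% O = 191.988/497.198 × 100 = 38.61%.
M(CePO₄) = 235.086 g/mol, so wt% O = 63.996/235.086 × 100 = 27.22%.
38.61 − 27.22 = 11.39 pp.

11.39 percentage points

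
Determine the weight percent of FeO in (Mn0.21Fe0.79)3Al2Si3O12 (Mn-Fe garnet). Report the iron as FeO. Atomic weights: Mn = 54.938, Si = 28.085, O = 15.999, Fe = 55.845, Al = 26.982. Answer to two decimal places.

Formula mass = 497.171 g/mol.
2.37 Fe → 2.3700 mol FeO per formula unit; M(FeO) = 71.844, so FeO mass = 170.270 g.
170.270/497.171 × 100 = 34.25 wt%.

34.25 wt%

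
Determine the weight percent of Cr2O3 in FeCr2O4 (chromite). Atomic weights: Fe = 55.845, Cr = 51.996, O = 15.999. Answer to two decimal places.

Molar mass of FeCr2O4 = 1*55.845 + 2*51.996 + 4*15.999 = 223.833 g/mol.
Each formula unit contains 2 Cr, equivalent to 2/2 = 1.0000 mol Cr2O3.
M(Cr2O3) = 2×51.996 + 3×15.999 = 151.989 g/mol.
Mass of Cr2O3 per formula unit = 1.0000 × 151.989 = 151.989 g.
Cr2O3 wt% = 151.989 / 223.833 × 100 = 67.90%.

67.90 wt%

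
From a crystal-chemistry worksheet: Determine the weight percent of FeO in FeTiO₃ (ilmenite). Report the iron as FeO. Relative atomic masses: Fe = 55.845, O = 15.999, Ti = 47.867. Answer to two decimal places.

Molar mass of FeTiO₃ = 1*55.845 + 1*47.867 + 3*15.999 = 151.709 g/mol.
Each formula unit contains 1 Fe, equivalent to 1/1 = 1.0000 mol FeO.
M(FeO) = 1×55.845 + 1×15.999 = 71.844 g/mol.
Mass of FeO per formula unit = 1.0000 × 71.844 = 71.844 g.
FeO wt% = 71.844 / 151.709 × 100 = 47.36%.

47.36 wt%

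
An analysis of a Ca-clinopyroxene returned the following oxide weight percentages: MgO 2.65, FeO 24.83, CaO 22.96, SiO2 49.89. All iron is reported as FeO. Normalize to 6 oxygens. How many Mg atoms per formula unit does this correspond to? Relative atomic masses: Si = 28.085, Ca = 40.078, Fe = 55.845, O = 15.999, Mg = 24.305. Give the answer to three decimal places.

MgO (M=40.304): mol = 0.06575; Mg = 0.06575, O = 0.06575.
FeO (M=71.844): mol = 0.34561; Fe = 0.34561, O = 0.34561.
CaO (M=56.077): mol = 0.40944; Ca = 0.40944, O = 0.40944.
SiO2 (M=60.083): mol = 0.83035; Si = 0.83035, O = 1.66070.
ΣO = 2.48150; factor = 6/ΣO = 2.41789.
Mg apfu = 0.06575 × 2.41789 = 0.159.

0.159 Mg apfu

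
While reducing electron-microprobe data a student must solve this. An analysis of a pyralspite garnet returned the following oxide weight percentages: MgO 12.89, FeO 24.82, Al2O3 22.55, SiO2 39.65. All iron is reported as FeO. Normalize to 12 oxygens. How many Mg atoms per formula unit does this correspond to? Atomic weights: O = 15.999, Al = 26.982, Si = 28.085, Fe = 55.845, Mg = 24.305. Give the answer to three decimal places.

1.449 Mg apfu

MgO (M=40.304): mol = 0.31982; Mg = 0.31982, O = 0.31982.
FeO (M=71.844): mol = 0.34547; Fe = 0.34547, O = 0.34547.
Al2O3 (M=101.961): mol = 0.22116; Al = 0.44232, O = 0.66348.
SiO2 (M=60.083): mol = 0.65992; Si = 0.65992, O = 1.31984.
ΣO = 2.64861; factor = 12/ΣO = 4.53068.
Mg apfu = 0.31982 × 4.53068 = 1.449.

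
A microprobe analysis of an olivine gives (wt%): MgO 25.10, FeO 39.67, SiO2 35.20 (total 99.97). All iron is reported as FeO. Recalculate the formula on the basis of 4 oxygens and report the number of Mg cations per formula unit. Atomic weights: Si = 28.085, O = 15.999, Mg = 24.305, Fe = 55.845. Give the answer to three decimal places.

25.10 wt% MgO ÷ 40.304 g/mol = 0.62277 mol, giving 0.62277 Mg and 0.62277 O.
39.67 wt% FeO ÷ 71.844 g/mol = 0.55217 mol, giving 0.55217 Fe and 0.55217 O.
35.20 wt% SiO2 ÷ 60.083 g/mol = 0.58586 mol, giving 0.58586 Si and 1.17172 O.
Oxygen sums to 2.34666; scaling by 4/2.34666 = 1.70455 puts the formula on 4 O.
Mg: 0.62277 × 1.70455 = 1.062 atoms per formula unit.

1.062 Mg apfu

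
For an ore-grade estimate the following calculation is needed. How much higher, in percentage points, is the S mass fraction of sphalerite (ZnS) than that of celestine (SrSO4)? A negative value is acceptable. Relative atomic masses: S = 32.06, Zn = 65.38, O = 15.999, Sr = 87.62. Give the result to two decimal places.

S in ZnS: molar mass 97.440 g/mol; 1×32.06 = 32.060 g → 32.90 wt%.
S in SrSO4: molar mass 183.676 g/mol; 1×32.06 = 32.060 g → 17.45 wt%.
Difference = 32.90 − 17.45 = 15.45 percentage points.

15.45 percentage points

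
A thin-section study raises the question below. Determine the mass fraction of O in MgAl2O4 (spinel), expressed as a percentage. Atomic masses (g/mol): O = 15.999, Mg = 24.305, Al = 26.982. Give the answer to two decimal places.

Formula mass = 1*24.305 + 2*26.982 + 4*15.999 = 142.265 g/mol, of which 63.996 g is O.
So O makes up 63.996/142.265 = 0.4498 of the mass, i.e. 44.98%.

44.98 weight percent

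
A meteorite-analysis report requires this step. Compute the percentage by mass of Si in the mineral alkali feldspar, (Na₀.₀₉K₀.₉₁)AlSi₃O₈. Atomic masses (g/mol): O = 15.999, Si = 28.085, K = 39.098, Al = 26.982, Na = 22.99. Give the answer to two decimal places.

Molar mass of (Na₀.₀₉K₀.₉₁)AlSi₃O₈: 0.09×22.99 + 0.91×39.098 + 1×26.982 + 3×28.085 + 8×15.999 = 276.877 g/mol.
Mass of Si per formula unit: 3 × 28.085 = 84.255 g.
Weight fraction Si = 84.255 / 276.877 = 0.3043.

30.43 wt%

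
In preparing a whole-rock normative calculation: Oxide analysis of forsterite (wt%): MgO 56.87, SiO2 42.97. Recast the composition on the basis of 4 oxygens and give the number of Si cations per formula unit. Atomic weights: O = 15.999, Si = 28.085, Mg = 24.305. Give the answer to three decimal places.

56.87 wt% MgO ÷ 40.304 g/mol = 1.41103 mol, giving 1.41103 Mg and 1.41103 O.
42.97 wt% SiO2 ÷ 60.083 g/mol = 0.71518 mol, giving 0.71518 Si and 1.43036 O.
Oxygen sums to 2.84139; scaling by 4/2.84139 = 1.40776 puts the formula on 4 O.
Si: 0.71518 × 1.40776 = 1.007 atoms per formula unit.

1.007 Si apfu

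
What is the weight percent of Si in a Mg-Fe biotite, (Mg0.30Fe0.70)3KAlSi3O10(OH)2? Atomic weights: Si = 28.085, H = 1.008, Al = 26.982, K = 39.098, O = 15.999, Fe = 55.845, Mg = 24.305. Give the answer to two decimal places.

17.43 weight percent

M((Mg0.30Fe0.70)3KAlSi3O10(OH)2) = 483.488 g/mol.
Si contributes 3 × 28.085 = 84.255 g per mole.
84.255/483.488 = 0.1743 → 17.43%.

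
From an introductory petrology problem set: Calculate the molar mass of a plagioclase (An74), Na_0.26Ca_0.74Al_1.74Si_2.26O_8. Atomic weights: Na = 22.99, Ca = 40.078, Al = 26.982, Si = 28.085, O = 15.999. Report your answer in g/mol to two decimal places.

274.05 g/mol

The formula mass is the sum 0.26·22.99 + 0.74·40.078 + 1.74·26.982 + 2.26·28.085 + 8·15.999.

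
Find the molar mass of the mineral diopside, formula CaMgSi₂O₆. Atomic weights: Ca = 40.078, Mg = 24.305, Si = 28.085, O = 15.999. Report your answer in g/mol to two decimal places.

216.55 g/mol

The formula mass is the sum 1(40.078) + 1(24.305) + 2(28.085) + 6(15.999).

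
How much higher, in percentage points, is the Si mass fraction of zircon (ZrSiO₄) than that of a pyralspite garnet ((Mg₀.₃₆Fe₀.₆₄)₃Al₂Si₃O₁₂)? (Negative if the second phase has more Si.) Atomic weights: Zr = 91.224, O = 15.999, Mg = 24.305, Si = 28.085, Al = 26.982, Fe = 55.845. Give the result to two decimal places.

Si in ZrSiO₄: molar mass 183.305 g/mol; 1×28.085 = 28.085 g → 15.32 wt%.
Si in (Mg₀.₃₆Fe₀.₆₄)₃Al₂Si₃O₁₂: molar mass 463.679 g/mol; 3×28.085 = 84.255 g → 18.17 wt%.
Difference = 15.32 − 18.17 = -2.85 percentage points.

-2.85 percentage points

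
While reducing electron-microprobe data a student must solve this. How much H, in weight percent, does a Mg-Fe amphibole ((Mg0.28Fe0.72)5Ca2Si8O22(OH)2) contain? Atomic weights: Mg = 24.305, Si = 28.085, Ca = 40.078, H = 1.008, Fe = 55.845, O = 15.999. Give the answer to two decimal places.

0.22 weight percent

Molar mass of (Mg0.28Fe0.72)5Ca2Si8O22(OH)2: 1.40×24.305 + 3.60×55.845 + 2×40.078 + 8×28.085 + 24×15.999 + 2×1.008 = 925.897 g/mol.
Mass of H per formula unit: 2 × 1.008 = 2.016 g.
Weight fraction H = 2.016 / 925.897 = 0.0022.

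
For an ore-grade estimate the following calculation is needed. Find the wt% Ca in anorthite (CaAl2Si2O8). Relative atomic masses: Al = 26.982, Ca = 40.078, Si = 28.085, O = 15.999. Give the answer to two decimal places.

Formula mass = 1*40.078 + 2*26.982 + 2*28.085 + 8*15.999 = 278.204 g/mol, of which 40.078 g is Ca.
So Ca makes up 40.078/278.204 = 0.1441 of the mass, i.e. 14.41%.

14.41 mass %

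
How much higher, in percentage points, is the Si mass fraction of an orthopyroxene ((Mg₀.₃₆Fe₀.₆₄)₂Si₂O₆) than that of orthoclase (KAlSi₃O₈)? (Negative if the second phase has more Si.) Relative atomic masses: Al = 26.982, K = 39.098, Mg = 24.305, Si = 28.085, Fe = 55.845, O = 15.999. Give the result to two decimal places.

M((Mg₀.₃₆Fe₀.₆₄)₂Si₂O₆) = 241.145 g/mol, so wt% Si = 56.170/241.145 × 100 = 23.29%.
M(KAlSi₃O₈) = 278.327 g/mol, so wt% Si = 84.255/278.327 × 100 = 30.27%.
23.29 − 30.27 = -6.98 pp.

-6.98 percentage points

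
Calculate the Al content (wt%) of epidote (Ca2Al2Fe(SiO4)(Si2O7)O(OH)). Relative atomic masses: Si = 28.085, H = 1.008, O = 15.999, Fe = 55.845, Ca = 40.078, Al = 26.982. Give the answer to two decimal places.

M(Ca2Al2Fe(SiO4)(Si2O7)O(OH)) = 483.215 g/mol.
Al contributes 2 × 26.982 = 53.964 g per mole.
53.964/483.215 = 0.1117 → 11.17%.

11.17 wt%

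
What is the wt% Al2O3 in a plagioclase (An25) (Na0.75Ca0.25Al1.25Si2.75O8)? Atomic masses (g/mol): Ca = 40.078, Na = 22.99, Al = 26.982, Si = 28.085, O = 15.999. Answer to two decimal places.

23.94 wt%

Formula mass = 266.215 g/mol.
1.25 Al → 0.6250 mol Al2O3 per formula unit; M(Al2O3) = 101.961, so Al2O3 mass = 63.726 g.
63.726/266.215 × 100 = 23.94 wt%.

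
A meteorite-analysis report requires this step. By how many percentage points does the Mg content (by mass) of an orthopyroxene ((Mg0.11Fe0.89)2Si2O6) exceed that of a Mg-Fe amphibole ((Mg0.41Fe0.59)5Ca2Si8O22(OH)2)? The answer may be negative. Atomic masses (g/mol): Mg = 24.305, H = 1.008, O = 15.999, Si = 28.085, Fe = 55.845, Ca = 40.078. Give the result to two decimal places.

M((Mg0.11Fe0.89)2Si2O6) = 256.915 g/mol, so wt% Mg = 5.347/256.915 × 100 = 2.08%.
M((Mg0.41Fe0.59)5Ca2Si8O22(OH)2) = 905.396 g/mol, so wt% Mg = 49.825/905.396 × 100 = 5.50%.
2.08 − 5.50 = -3.42 pp.

-3.42 percentage points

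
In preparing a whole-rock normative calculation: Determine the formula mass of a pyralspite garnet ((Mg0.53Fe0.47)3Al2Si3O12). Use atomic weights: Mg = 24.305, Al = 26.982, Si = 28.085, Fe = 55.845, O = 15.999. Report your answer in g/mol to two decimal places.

The formula mass is the sum 1.59*24.305 + 1.41*55.845 + 2*26.982 + 3*28.085 + 12*15.999.

447.59 g/mol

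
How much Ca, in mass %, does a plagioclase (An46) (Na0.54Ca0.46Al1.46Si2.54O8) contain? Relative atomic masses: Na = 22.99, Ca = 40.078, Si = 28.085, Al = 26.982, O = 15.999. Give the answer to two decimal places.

Formula mass = 0.54·22.99 + 0.46·40.078 + 1.46·26.982 + 2.54·28.085 + 8·15.999 = 269.572 g/mol, of which 18.436 g is Ca.
So Ca makes up 18.436/269.572 = 0.0684 of the mass, i.e. 6.84%.

6.84 mass %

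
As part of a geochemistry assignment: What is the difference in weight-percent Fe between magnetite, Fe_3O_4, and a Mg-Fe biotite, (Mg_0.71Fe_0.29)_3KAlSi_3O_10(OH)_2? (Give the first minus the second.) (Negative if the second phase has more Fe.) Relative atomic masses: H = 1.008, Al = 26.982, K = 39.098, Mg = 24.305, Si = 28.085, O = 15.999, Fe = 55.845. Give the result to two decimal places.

61.43 percentage points

Fe in Fe_3O_4: molar mass 231.531 g/mol; 3×55.845 = 167.535 g → 72.36 wt%.
Fe in (Mg_0.71Fe_0.29)_3KAlSi_3O_10(OH)_2: molar mass 444.694 g/mol; 0.87×55.845 = 48.585 g → 10.93 wt%.
Difference = 72.36 − 10.93 = 61.43 percentage points.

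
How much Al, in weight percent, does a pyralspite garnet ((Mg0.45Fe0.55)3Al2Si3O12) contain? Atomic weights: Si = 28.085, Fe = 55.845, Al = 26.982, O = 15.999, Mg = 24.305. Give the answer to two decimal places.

Formula mass = 1.35·24.305 + 1.65·55.845 + 2·26.982 + 3·28.085 + 12·15.999 = 455.163 g/mol, of which 53.964 g is Al.
So Al makes up 53.964/455.163 = 0.1186 of the mass, i.e. 11.86%.

11.86 weight percent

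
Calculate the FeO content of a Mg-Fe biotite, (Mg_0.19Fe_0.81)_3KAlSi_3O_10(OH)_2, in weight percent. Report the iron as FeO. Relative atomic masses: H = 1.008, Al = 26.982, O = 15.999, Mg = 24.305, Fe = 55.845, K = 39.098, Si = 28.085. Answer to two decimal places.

Formula mass = 493.896 g/mol.
2.43 Fe → 2.4300 mol FeO per formula unit; M(FeO) = 71.844, so FeO mass = 174.581 g.
174.581/493.896 × 100 = 35.35 wt%.

35.35 wt%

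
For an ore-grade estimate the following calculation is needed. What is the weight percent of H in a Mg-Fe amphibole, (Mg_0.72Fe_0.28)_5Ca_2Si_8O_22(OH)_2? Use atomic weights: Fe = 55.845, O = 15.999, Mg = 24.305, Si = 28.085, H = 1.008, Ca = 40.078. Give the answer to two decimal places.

0.24 weight percent

Molar mass of (Mg_0.72Fe_0.28)_5Ca_2Si_8O_22(OH)_2: 3.60×24.305 + 1.40×55.845 + 2×40.078 + 8×28.085 + 24×15.999 + 2×1.008 = 856.509 g/mol.
Mass of H per formula unit: 2 × 1.008 = 2.016 g.
Weight fraction H = 2.016 / 856.509 = 0.0024.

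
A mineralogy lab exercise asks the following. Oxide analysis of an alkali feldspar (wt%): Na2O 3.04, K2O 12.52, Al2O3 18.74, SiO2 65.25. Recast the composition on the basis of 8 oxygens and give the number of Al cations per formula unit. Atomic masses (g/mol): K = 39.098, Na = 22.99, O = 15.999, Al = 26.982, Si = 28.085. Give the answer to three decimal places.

1.012 Al apfu

Na2O (M=61.979): mol = 0.04905; Na = 0.09810, O = 0.04905.
K2O (M=94.195): mol = 0.13292; K = 0.26584, O = 0.13292.
Al2O3 (M=101.961): mol = 0.18380; Al = 0.36760, O = 0.55140.
SiO2 (M=60.083): mol = 1.08600; Si = 1.08600, O = 2.17200.
ΣO = 2.90537; factor = 8/ΣO = 2.75352.
Al apfu = 0.36760 × 2.75352 = 1.012.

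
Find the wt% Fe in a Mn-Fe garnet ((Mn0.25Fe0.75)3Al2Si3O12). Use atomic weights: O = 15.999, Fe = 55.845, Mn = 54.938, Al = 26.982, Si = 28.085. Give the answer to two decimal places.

25.28 mass %

Molar mass of (Mn0.25Fe0.75)3Al2Si3O12: 0.75*54.938 + 2.25*55.845 + 2*26.982 + 3*28.085 + 12*15.999 = 497.062 g/mol.
Mass of Fe per formula unit: 2.25 × 55.845 = 125.651 g.
Weight fraction Fe = 125.651 / 497.062 = 0.2528.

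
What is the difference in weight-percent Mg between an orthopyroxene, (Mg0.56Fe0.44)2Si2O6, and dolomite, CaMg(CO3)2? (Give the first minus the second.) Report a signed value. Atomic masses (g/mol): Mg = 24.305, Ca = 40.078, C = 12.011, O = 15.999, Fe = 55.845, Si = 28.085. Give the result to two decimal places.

-1.27 percentage points

Mg in (Mg0.56Fe0.44)2Si2O6: molar mass 228.529 g/mol; 1.12×24.305 = 27.222 g → 11.91 wt%.
Mg in CaMg(CO3)2: molar mass 184.399 g/mol; 1×24.305 = 24.305 g → 13.18 wt%.
Difference = 11.91 − 13.18 = -1.27 percentage points.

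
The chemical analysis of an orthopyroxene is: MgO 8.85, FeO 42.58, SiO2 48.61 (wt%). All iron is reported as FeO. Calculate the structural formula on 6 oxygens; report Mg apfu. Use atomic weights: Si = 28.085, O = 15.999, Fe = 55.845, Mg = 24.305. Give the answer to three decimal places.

MgO (M=40.304): mol = 0.21958; Mg = 0.21958, O = 0.21958.
FeO (M=71.844): mol = 0.59267; Fe = 0.59267, O = 0.59267.
SiO2 (M=60.083): mol = 0.80905; Si = 0.80905, O = 1.61810.
ΣO = 2.43035; factor = 6/ΣO = 2.46878.
Mg apfu = 0.21958 × 2.46878 = 0.542.

0.542 Mg apfu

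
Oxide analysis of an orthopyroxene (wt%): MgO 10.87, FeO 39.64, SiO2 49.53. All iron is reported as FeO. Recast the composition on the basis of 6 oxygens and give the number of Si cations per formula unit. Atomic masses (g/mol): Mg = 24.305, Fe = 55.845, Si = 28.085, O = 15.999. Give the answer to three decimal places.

2.002 Si apfu

MgO: 10.87/40.304 = 0.26970 mol → 0.26970 mol Mg, 0.26970 mol O.
FeO: 39.64/71.844 = 0.55175 mol → 0.55175 mol Fe, 0.55175 mol O.
SiO2: 49.53/60.083 = 0.82436 mol → 0.82436 mol Si, 1.64872 mol O.
Total oxygen = 2.47017 mol. Normalization factor = 6/2.47017 = 2.42898.
Si per 6 O = 0.82436 × 2.42898 = 2.002.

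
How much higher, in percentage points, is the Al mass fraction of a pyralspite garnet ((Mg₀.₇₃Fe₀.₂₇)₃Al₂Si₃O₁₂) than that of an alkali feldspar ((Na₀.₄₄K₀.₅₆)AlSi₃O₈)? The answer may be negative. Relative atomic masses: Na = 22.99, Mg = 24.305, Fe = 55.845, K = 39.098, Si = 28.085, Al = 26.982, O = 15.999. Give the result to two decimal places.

M((Mg₀.₇₃Fe₀.₂₇)₃Al₂Si₃O₁₂) = 428.669 g/mol, so wt% Al = 53.964/428.669 × 100 = 12.59%.
M((Na₀.₄₄K₀.₅₆)AlSi₃O₈) = 271.239 g/mol, so wt% Al = 26.982/271.239 × 100 = 9.95%.
12.59 − 9.95 = 2.64 pp.

2.64 percentage points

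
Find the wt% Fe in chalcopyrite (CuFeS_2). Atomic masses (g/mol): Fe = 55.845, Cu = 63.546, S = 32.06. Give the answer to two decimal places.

M(CuFeS_2) = 183.511 g/mol.
Fe contributes 1 × 55.845 = 55.845 g per mole.
55.845/183.511 = 0.3043 → 30.43%.

30.43 mass %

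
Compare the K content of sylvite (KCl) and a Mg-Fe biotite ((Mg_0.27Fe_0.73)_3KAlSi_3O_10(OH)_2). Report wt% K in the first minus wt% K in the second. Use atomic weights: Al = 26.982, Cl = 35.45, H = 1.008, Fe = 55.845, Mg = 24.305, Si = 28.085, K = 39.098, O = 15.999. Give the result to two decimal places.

44.41 percentage points

K in KCl: molar mass 74.548 g/mol; 1×39.098 = 39.098 g → 52.45 wt%.
K in (Mg_0.27Fe_0.73)_3KAlSi_3O_10(OH)_2: molar mass 486.327 g/mol; 1×39.098 = 39.098 g → 8.04 wt%.
Difference = 52.45 − 8.04 = 44.41 percentage points.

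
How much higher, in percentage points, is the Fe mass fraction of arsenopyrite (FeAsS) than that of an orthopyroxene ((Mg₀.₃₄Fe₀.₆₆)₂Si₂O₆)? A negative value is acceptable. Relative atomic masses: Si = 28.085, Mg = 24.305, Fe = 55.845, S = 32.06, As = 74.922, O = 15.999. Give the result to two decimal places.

Fe in FeAsS: molar mass 162.827 g/mol; 1×55.845 = 55.845 g → 34.30 wt%.
Fe in (Mg₀.₃₄Fe₀.₆₆)₂Si₂O₆: molar mass 242.407 g/mol; 1.32×55.845 = 73.715 g → 30.41 wt%.
Difference = 34.30 − 30.41 = 3.89 percentage points.

3.89 percentage points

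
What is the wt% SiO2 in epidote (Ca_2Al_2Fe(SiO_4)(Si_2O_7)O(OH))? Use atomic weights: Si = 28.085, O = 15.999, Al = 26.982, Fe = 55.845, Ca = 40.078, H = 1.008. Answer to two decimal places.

Formula mass = 483.215 g/mol.
3 Si → 3.0000 mol SiO2 per formula unit; M(SiO2) = 60.083, so SiO2 mass = 180.249 g.
180.249/483.215 × 100 = 37.30 wt%.

37.30 wt%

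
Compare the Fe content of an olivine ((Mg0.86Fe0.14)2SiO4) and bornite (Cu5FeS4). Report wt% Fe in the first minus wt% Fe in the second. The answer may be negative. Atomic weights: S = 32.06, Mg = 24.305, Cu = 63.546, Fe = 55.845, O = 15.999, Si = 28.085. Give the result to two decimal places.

First mineral: 15.637 g Fe in 149.522 g formula = 10.46 wt% Fe.
Second mineral: 55.845 g Fe in 501.815 g formula = 11.13 wt% Fe.
10.46% − 11.13% gives a difference of -0.67 percentage points.

-0.67 percentage points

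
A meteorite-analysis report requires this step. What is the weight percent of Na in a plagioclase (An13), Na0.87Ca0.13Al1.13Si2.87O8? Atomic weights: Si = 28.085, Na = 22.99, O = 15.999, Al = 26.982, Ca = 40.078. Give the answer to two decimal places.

7.57 weight percent

M(Na0.87Ca0.13Al1.13Si2.87O8) = 264.297 g/mol.
Na contributes 0.87 × 22.99 = 20.001 g per mole.
20.001/264.297 = 0.0757 → 7.57%.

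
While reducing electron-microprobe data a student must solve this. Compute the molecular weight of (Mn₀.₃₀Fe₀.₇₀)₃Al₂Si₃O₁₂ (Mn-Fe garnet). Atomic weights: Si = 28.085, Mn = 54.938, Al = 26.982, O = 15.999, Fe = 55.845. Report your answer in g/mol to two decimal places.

Mn: 0.90 × 54.938 = 49.4442
Fe: 2.10 × 55.845 = 117.2745
Al: 2 × 26.982 = 53.9640
Si: 3 × 28.085 = 84.2550
O: 12 × 15.999 = 191.9880
Summing the contributions gives the formula mass.

496.93 g/mol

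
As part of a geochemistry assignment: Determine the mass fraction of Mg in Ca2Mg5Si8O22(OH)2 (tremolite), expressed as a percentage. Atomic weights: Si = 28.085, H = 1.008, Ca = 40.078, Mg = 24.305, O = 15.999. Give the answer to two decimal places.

M(Ca2Mg5Si8O22(OH)2) = 812.353 g/mol.
Mg contributes 5 × 24.305 = 121.525 g per mole.
121.525/812.353 = 0.1496 → 14.96%.

14.96 mass %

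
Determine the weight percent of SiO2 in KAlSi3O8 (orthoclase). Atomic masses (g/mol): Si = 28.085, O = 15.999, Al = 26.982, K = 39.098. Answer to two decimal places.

64.76 wt%

Molar mass of KAlSi3O8 = 1×39.098 + 1×26.982 + 3×28.085 + 8×15.999 = 278.327 g/mol.
Each formula unit contains 3 Si, equivalent to 3/1 = 3.0000 mol SiO2.
M(SiO2) = 1×28.085 + 2×15.999 = 60.083 g/mol.
Mass of SiO2 per formula unit = 3.0000 × 60.083 = 180.249 g.
SiO2 wt% = 180.249 / 278.327 × 100 = 64.76%.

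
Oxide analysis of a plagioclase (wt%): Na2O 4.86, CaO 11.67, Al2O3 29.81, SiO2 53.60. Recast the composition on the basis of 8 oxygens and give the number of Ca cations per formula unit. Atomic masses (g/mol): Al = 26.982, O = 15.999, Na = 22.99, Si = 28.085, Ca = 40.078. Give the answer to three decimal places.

0.565 Ca apfu

Na2O: 4.86/61.979 = 0.07841 mol → 0.15682 mol Na, 0.07841 mol O.
CaO: 11.67/56.077 = 0.20811 mol → 0.20811 mol Ca, 0.20811 mol O.
Al2O3: 29.81/101.961 = 0.29237 mol → 0.58474 mol Al, 0.87711 mol O.
SiO2: 53.60/60.083 = 0.89210 mol → 0.89210 mol Si, 1.78420 mol O.
Total oxygen = 2.94783 mol. Normalization factor = 8/2.94783 = 2.71386.
Ca per 8 O = 0.20811 × 2.71386 = 0.565.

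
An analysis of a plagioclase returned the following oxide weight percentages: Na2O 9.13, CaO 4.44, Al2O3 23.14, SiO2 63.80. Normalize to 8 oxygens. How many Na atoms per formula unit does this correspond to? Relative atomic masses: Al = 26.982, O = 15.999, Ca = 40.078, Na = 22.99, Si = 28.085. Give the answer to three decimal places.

0.778 Na apfu

9.13 wt% Na2O ÷ 61.979 g/mol = 0.14731 mol, giving 0.29462 Na and 0.14731 O.
4.44 wt% CaO ÷ 56.077 g/mol = 0.07918 mol, giving 0.07918 Ca and 0.07918 O.
23.14 wt% Al2O3 ÷ 101.961 g/mol = 0.22695 mol, giving 0.45390 Al and 0.68085 O.
63.80 wt% SiO2 ÷ 60.083 g/mol = 1.06186 mol, giving 1.06186 Si and 2.12372 O.
Oxygen sums to 3.03106; scaling by 8/3.03106 = 2.63934 puts the formula on 8 O.
Na: 0.29462 × 2.63934 = 0.778 atoms per formula unit.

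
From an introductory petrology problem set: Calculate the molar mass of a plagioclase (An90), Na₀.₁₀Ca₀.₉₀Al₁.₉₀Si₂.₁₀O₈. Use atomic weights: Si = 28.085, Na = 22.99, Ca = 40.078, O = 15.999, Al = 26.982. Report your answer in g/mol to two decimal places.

276.61 g/mol

M = 0.10(22.99) + 0.90(40.078) + 1.90(26.982) + 2.10(28.085) + 8(15.999)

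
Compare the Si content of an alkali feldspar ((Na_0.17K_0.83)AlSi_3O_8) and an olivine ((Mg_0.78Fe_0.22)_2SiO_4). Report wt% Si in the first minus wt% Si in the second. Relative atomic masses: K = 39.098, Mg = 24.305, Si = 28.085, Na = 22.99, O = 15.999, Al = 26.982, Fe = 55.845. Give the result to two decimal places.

12.40 percentage points

Si in (Na_0.17K_0.83)AlSi_3O_8: molar mass 275.589 g/mol; 3×28.085 = 84.255 g → 30.57 wt%.
Si in (Mg_0.78Fe_0.22)_2SiO_4: molar mass 154.569 g/mol; 1×28.085 = 28.085 g → 18.17 wt%.
Difference = 30.57 − 18.17 = 12.40 percentage points.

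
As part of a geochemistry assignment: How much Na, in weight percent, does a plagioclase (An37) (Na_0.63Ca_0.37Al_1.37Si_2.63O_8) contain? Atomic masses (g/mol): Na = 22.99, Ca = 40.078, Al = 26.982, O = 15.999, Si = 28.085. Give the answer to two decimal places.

5.40 weight percent

Molar mass of Na_0.63Ca_0.37Al_1.37Si_2.63O_8: 0.63×22.99 + 0.37×40.078 + 1.37×26.982 + 2.63×28.085 + 8×15.999 = 268.133 g/mol.
Mass of Na per formula unit: 0.63 × 22.99 = 14.484 g.
Weight fraction Na = 14.484 / 268.133 = 0.0540.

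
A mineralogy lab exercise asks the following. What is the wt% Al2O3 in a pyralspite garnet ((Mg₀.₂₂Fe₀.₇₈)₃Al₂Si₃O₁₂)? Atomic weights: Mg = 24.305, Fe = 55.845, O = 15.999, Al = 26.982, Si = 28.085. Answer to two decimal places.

21.38 wt%

Formula mass = 476.926 g/mol.
2 Al → 1.0000 mol Al2O3 per formula unit; M(Al2O3) = 101.961, so Al2O3 mass = 101.961 g.
101.961/476.926 × 100 = 21.38 wt%.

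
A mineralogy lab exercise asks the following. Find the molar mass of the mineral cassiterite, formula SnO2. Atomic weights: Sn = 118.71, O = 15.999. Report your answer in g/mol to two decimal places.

Sn: 1 × 118.71 = 118.7100
O: 2 × 15.999 = 31.9980
Summing the contributions gives the formula mass.

150.71 g/mol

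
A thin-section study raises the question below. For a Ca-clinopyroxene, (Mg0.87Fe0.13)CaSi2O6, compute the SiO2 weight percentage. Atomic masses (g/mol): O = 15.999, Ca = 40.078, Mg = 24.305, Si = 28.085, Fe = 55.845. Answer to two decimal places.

54.46 wt%

Formula mass = 220.647 g/mol.
2 Si → 2.0000 mol SiO2 per formula unit; M(SiO2) = 60.083, so SiO2 mass = 120.166 g.
120.166/220.647 × 100 = 54.46 wt%.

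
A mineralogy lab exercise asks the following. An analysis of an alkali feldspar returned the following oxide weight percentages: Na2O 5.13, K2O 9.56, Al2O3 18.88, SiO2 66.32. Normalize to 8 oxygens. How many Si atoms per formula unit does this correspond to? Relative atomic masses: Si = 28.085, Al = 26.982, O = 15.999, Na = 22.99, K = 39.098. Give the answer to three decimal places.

Na2O (M=61.979): mol = 0.08277; Na = 0.16554, O = 0.08277.
K2O (M=94.195): mol = 0.10149; K = 0.20298, O = 0.10149.
Al2O3 (M=101.961): mol = 0.18517; Al = 0.37034, O = 0.55551.
SiO2 (M=60.083): mol = 1.10381; Si = 1.10381, O = 2.20762.
ΣO = 2.94739; factor = 8/ΣO = 2.71427.
Si apfu = 1.10381 × 2.71427 = 2.996.

2.996 Si apfu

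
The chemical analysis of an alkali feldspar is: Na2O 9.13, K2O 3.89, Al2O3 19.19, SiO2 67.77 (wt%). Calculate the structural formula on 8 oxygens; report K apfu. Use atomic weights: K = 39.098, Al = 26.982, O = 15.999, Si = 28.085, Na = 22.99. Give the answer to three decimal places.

0.220 K apfu

Na2O: 9.13/61.979 = 0.14731 mol → 0.29462 mol Na, 0.14731 mol O.
K2O: 3.89/94.195 = 0.04130 mol → 0.08260 mol K, 0.04130 mol O.
Al2O3: 19.19/101.961 = 0.18821 mol → 0.37642 mol Al, 0.56463 mol O.
SiO2: 67.77/60.083 = 1.12794 mol → 1.12794 mol Si, 2.25588 mol O.
Total oxygen = 3.00912 mol. Normalization factor = 8/3.00912 = 2.65858.
K per 8 O = 0.08260 × 2.65858 = 0.220.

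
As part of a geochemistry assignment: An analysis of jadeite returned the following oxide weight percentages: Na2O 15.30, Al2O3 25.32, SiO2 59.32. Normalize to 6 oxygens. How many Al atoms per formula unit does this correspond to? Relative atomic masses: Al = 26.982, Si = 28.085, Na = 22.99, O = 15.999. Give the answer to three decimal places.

15.30 wt% Na2O ÷ 61.979 g/mol = 0.24686 mol, giving 0.49372 Na and 0.24686 O.
25.32 wt% Al2O3 ÷ 101.961 g/mol = 0.24833 mol, giving 0.49666 Al and 0.74499 O.
59.32 wt% SiO2 ÷ 60.083 g/mol = 0.98730 mol, giving 0.98730 Si and 1.97460 O.
Oxygen sums to 2.96645; scaling by 6/2.96645 = 2.02262 puts the formula on 6 O.
Al: 0.49666 × 2.02262 = 1.005 atoms per formula unit.

1.005 Al apfu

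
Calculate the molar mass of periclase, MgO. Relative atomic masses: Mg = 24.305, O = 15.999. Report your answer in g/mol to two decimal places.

M = 1·24.305 + 1·15.999

40.30 g/mol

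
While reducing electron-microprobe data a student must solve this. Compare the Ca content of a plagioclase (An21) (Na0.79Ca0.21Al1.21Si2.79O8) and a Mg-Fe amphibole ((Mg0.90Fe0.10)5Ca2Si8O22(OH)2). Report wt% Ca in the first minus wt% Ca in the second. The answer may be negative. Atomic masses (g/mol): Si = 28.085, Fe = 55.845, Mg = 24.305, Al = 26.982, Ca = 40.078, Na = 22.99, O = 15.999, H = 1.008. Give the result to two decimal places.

First mineral: 8.416 g Ca in 265.576 g formula = 3.17 wt% Ca.
Second mineral: 80.156 g Ca in 828.123 g formula = 9.68 wt% Ca.
3.17% − 9.68% gives a difference of -6.51 percentage points.

-6.51 percentage points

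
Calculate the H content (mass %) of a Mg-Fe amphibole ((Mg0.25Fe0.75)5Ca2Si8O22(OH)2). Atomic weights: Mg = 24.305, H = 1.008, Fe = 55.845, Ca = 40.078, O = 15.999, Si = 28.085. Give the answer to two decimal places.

M((Mg0.25Fe0.75)5Ca2Si8O22(OH)2) = 930.628 g/mol.
H contributes 2 × 1.008 = 2.016 g per mole.
2.016/930.628 = 0.0022 → 0.22%.

0.22 mass %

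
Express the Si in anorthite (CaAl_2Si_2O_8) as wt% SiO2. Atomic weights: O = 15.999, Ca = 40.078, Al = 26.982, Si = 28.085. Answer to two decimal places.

M(CaAl_2Si_2O_8) = 278.204 g/mol; M(SiO2) = 60.083 g/mol.
Moles SiO2 per formula unit = 2 Si ÷ 1 = 2.0000.
SiO2 fraction = (2.0000 × 60.083) / 278.204 = 120.166/278.204 = 0.4319.

43.19 wt%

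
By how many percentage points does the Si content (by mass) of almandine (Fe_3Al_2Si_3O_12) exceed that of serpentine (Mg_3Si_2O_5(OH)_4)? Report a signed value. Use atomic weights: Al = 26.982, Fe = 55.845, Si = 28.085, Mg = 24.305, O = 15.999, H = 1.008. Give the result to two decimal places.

Si in Fe_3Al_2Si_3O_12: molar mass 497.742 g/mol; 3×28.085 = 84.255 g → 16.93 wt%.
Si in Mg_3Si_2O_5(OH)_4: molar mass 277.108 g/mol; 2×28.085 = 56.170 g → 20.27 wt%.
Difference = 16.93 − 20.27 = -3.34 percentage points.

-3.34 percentage points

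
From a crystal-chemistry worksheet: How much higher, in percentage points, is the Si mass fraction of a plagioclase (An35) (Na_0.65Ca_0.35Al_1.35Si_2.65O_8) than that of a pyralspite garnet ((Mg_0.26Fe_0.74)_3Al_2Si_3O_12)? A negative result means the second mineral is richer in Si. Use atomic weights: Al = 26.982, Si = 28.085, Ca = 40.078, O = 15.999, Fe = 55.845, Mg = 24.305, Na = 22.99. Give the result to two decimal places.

M(Na_0.65Ca_0.35Al_1.35Si_2.65O_8) = 267.814 g/mol, so wt% Si = 74.425/267.814 × 100 = 27.79%.
M((Mg_0.26Fe_0.74)_3Al_2Si_3O_12) = 473.141 g/mol, so wt% Si = 84.255/473.141 × 100 = 17.81%.
27.79 − 17.81 = 9.98 pp.

9.98 percentage points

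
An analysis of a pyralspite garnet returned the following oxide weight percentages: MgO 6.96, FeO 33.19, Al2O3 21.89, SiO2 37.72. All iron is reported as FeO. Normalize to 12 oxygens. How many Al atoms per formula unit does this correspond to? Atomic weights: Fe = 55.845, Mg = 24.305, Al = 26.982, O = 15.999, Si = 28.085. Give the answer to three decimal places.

2.033 Al apfu

6.96 wt% MgO ÷ 40.304 g/mol = 0.17269 mol, giving 0.17269 Mg and 0.17269 O.
33.19 wt% FeO ÷ 71.844 g/mol = 0.46197 mol, giving 0.46197 Fe and 0.46197 O.
21.89 wt% Al2O3 ÷ 101.961 g/mol = 0.21469 mol, giving 0.42938 Al and 0.64407 O.
37.72 wt% SiO2 ÷ 60.083 g/mol = 0.62780 mol, giving 0.62780 Si and 1.25560 O.
Oxygen sums to 2.53433; scaling by 12/2.53433 = 4.73498 puts the formula on 12 O.
Al: 0.42938 × 4.73498 = 2.033 atoms per formula unit.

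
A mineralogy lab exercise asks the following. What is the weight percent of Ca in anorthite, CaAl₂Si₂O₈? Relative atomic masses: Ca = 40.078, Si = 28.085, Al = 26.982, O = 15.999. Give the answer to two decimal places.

Molar mass of CaAl₂Si₂O₈: 1·40.078 + 2·26.982 + 2·28.085 + 8·15.999 = 278.204 g/mol.
Mass of Ca per formula unit: 1 × 40.078 = 40.078 g.
Weight fraction Ca = 40.078 / 278.204 = 0.1441.

14.41 mass %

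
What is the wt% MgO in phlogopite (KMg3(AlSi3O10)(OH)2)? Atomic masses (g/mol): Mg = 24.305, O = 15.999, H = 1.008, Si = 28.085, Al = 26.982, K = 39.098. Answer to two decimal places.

28.98 wt%

M(KMg3(AlSi3O10)(OH)2) = 417.254 g/mol; M(MgO) = 40.304 g/mol.
Moles MgO per formula unit = 3 Mg ÷ 1 = 3.0000.
MgO fraction = (3.0000 × 40.304) / 417.254 = 120.912/417.254 = 0.2898.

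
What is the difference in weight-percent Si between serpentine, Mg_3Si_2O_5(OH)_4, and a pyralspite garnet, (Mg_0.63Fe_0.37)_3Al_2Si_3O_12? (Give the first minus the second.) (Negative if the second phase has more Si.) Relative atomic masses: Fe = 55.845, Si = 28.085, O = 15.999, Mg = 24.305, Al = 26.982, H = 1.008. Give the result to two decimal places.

1.04 percentage points

M(Mg_3Si_2O_5(OH)_4) = 277.108 g/mol, so wt% Si = 56.170/277.108 × 100 = 20.27%.
M((Mg_0.63Fe_0.37)_3Al_2Si_3O_12) = 438.131 g/mol, so wt% Si = 84.255/438.131 × 100 = 19.23%.
20.27 − 19.23 = 1.04 pp.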